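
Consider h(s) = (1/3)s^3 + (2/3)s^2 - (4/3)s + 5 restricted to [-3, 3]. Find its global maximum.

16

h'(s) = s^2 + (4/3)s - 4/3, which vanishes at s = -2 and s = 2/3.
Candidates: h(-3) = 6, h(-2) = 23/3, h(2/3) = 365/81, h(3) = 16.
So the maximum is h(3) = 16.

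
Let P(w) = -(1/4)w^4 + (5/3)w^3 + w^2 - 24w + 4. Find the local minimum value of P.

-137/4

P'(w) = -w^3 + 5w^2 + 2w - 24. Setting P'(w) = 0 gives w ∈ {-2, 3, 4}.
Second-derivative test with P''(w) = -3w^2 + 10w + 2: P''(-2) = -30 < 0 ⇒ local maximum; P''(3) = 5 > 0 ⇒ local minimum; P''(4) = -6 < 0 ⇒ local maximum.
Thus P has its local minimum at w = 3, with value -137/4.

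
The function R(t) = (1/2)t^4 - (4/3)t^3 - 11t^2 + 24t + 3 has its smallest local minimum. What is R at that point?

-183/2

Critical points: R'(t) = 2t^3 - 4t^2 - 22t + 24 vanishes at t = -3, 1, 4.
Second-derivative test with R''(t) = 6t^2 - 8t - 22: R''(-3) = 56 > 0 ⇒ local minimum; R''(1) = -24 < 0 ⇒ local maximum; R''(4) = 42 > 0 ⇒ local minimum.
The smallest local minimum is R(-3) = -183/2.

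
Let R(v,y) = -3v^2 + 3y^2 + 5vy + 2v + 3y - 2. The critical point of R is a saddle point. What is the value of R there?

-167/61

∂R/∂v = -6v + 5y + 2 = 0 and ∂R/∂y = 5v + 6y + 3 = 0, so (v, y) = (-3/61, -28/61).
The Hessian has R_{vv} = -6, R_{yy} = 6, R_{vy} = 5, giving D = -61 < 0, so the point is a saddle point.
R(-3/61, -28/61) = -167/61.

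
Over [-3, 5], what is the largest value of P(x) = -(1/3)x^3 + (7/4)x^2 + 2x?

75/4

P'(x) = -x^2 + (7/2)x + 2, which vanishes at x = -1/2 and x = 4.
Evaluating at the critical points and endpoints: P(-3) = 75/4,  P(-1/2) = -25/48,  P(4) = 44/3,  P(5) = 145/12.
So the maximum is P(-3) = 75/4.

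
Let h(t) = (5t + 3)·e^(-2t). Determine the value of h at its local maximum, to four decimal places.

h'(t) = 5·e^(-2t) + (5t + 3)·(-2)·e^(-2t) = (-10t - 1)·e^(-2t). Since e^(-2t) > 0, the only critical point is t = -1/10.
h''(-1/10) has the same sign as -10 < 0, so this is a local maximum.
h(-1/10) = (5/2)·e^(1/5) ≈ 3.0535.

3.0535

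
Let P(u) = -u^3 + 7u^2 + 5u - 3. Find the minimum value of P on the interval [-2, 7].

Differentiating, P'(u) = -3u^2 + 14u + 5; which vanishes at u = -1/3 and u = 5.
Compare values at every candidate in [-2, 7]: P(-2) = 23,  P(-1/3) = -104/27,  P(5) = 72,  P(7) = 32.
So the minimum is P(-1/3) = -104/27.

-104/27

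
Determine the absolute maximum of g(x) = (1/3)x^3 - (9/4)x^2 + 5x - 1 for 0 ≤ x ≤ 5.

113/12

Differentiating, g'(x) = x^2 - (9/2)x + 5; which vanishes at x = 2 and x = 5/2.
Candidates: g(0) = -1, g(2) = 8/3, g(5/2) = 127/48, g(5) = 113/12.
So the maximum is g(5) = 113/12.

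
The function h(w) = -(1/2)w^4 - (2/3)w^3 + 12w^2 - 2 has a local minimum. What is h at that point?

-2

h'(w) = -2w^3 - 2w^2 + 24w = 0 at w = -4, 0, 3.
h''(w) = -6w^2 - 4w + 24. h''(-4) = -56 < 0 ⇒ local maximum; h''(0) = 24 > 0 ⇒ local minimum; h''(3) = -42 < 0 ⇒ local maximum.
Thus h has its local minimum at w = 0, with value -2.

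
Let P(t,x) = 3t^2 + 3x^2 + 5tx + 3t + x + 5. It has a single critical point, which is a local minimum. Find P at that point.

40/11

∂P/∂t = 6t + 5x + 3 = 0 and ∂P/∂x = 5t + 6x + 1 = 0, so (t, x) = (-13/11, 9/11).
The Hessian has P_{tt} = 6, P_{xx} = 6, P_{tx} = 5, giving D = 11 > 0 with P_{tt} > 0, so the point is a local minimum.
P(-13/11, 9/11) = 40/11.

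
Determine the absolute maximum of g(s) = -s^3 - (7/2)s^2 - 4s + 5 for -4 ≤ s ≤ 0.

29

g'(s) = -3s^2 - 7s - 4, which vanishes at s = -4/3 and s = -1.
Candidates: g(-4) = 29, g(-4/3) = 175/27, g(-1) = 13/2, g(0) = 5.
So the maximum is g(-4) = 29.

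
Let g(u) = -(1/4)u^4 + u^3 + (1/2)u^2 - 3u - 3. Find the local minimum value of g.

g'(u) = -u^3 + 3u^2 + u - 3. Setting g'(u) = 0 gives u ∈ {-1, 1, 3}.
Since g''(u) = -3u^2 + 6u + 1, we get g''(-1) = -8 < 0 ⇒ local maximum; g''(1) = 4 > 0 ⇒ local minimum; g''(3) = -8 < 0 ⇒ local maximum.
The local minimum is g(1) = -19/4.

-19/4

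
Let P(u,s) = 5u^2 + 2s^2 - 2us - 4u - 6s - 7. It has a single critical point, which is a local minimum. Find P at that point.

-128/9

∂P/∂u = 10u - 2s - 4 = 0 and ∂P/∂s = -2u + 4s - 6 = 0, so (u, s) = (7/9, 17/9).
The Hessian has P_{uu} = 10, P_{ss} = 4, P_{us} = -2, giving D = 36 > 0 with P_{uu} > 0, so the point is a local minimum.
P(7/9, 17/9) = -128/9.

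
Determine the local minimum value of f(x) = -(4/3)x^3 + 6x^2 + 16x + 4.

-14/3

Critical points: f'(x) = -4x^2 + 12x + 16 vanishes at x = -1, 4.
Since f''(x) = -8x + 12, we get f''(-1) = 20 > 0 ⇒ local minimum; f''(4) = -20 < 0 ⇒ local maximum.
So the local minimum value is f(-1) = -14/3.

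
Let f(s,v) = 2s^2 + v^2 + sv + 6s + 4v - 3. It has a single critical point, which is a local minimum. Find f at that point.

∂f/∂s = 4s + v + 6 = 0 and ∂f/∂v = s + 2v + 4 = 0, so (s, v) = (-8/7, -10/7).
The Hessian has f_{ss} = 4, f_{vv} = 2, f_{sv} = 1, giving D = 7 > 0 with f_{ss} > 0, so the point is a local minimum.
f(-8/7, -10/7) = -65/7.

-65/7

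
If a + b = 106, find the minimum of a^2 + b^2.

5618

With a + b = 106, a^2 + b^2 = a^2 + (106 − a)^2.
The derivative 2a − 2(106 − a) = 4a − 212 vanishes at a = 53; second derivative 4 > 0, a minimum.
The minimum is 2·(53)^2 = 5618.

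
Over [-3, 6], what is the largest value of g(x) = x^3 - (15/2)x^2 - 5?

g'(x) = 3x^2 - 15x, which vanishes at x = 0 and x = 5.
Compare values at every candidate in [-3, 6]: g(-3) = -199/2,  g(0) = -5,  g(5) = -135/2,  g(6) = -59.
The maximum over the interval is -5, attained at x = 0.

-5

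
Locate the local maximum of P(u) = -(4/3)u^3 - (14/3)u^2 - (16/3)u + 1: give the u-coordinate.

P'(u) = -4u^2 - (28/3)u - 16/3 = 0 at u = -4/3, -1.
P''(u) = -8u - 28/3. P''(-4/3) = 4/3 > 0 ⇒ local minimum; P''(-1) = -4/3 < 0 ⇒ local maximum.
So the local maximum value is P(-1) = 3.

-1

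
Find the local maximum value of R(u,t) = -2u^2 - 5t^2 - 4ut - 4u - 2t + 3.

∂R/∂u = -4u - 4t - 4 = 0 and ∂R/∂t = -4u - 10t - 2 = 0, so (u, t) = (-4/3, 1/3).
The Hessian has R_{uu} = -4, R_{tt} = -10, R_{ut} = -4, giving D = 24 > 0 with R_{uu} < 0, so the point is a local maximum.
R(-4/3, 1/3) = 16/3.

16/3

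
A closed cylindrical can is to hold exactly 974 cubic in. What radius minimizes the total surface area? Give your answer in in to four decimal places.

With radius r and height h, πr²h = 974 so h = 974/(πr²), and S(r) = 2πr² + 2πrh = 2πr² + 2·974/r.
S'(r) = 4πr − 2·974/r² = 0 ⇒ r³ = 974/(2π), so r ≈ 5.3719 and h = 2r ≈ 10.7438.
S''(r) = 4π + 4·974/r³ > 0, so this is the minimum; S ≈ 543.9436.

5.3719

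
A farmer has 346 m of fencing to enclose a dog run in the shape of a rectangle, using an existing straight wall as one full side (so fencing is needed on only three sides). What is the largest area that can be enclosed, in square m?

Let the sides perpendicular to the wall have length x and the parallel side y, so 2x + y = 346 and the area is A = xy = x(346 − 2x).
A'(x) = 346 − 4x = 0 gives x = 173/2, and A''(x) = −4 < 0 confirms a maximum.
Then y = 346 − 2·173/2 = 173 and A = 29929/2.

29929/2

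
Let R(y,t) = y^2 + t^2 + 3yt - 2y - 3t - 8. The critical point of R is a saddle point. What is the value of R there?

∂R/∂y = 2y + 3t - 2 = 0 and ∂R/∂t = 3y + 2t - 3 = 0, so (y, t) = (1, 0).
The Hessian has R_{yy} = 2, R_{tt} = 2, R_{yt} = 3, giving D = -5 < 0, so the point is a saddle point.
R(1, 0) = -9.

-9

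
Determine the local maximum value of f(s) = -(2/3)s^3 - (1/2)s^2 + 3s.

f'(s) = -2s^2 - s + 3 = 0 at s = -3/2, 1.
f''(s) = -4s - 1. f''(-3/2) = 5 > 0 ⇒ local minimum; f''(1) = -5 < 0 ⇒ local maximum.
Thus f has its local maximum at s = 1, with value 11/6.

11/6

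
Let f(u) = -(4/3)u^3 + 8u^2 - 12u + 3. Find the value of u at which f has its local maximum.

3

f'(u) = -4u^2 + 16u - 12 = 0 at u = 1, 3.
Since f''(u) = -8u + 16, we get f''(1) = 8 > 0 ⇒ local minimum; f''(3) = -8 < 0 ⇒ local maximum.
So the local maximum value is f(3) = 3.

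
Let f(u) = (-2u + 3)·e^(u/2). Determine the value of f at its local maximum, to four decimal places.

3.1152

By the product rule, f'(u) = (-u - 1/2)·e^(u/2). Since e^(u/2) > 0, the only critical point is u = -1/2.
f''(-1/2) has the same sign as -1 < 0, so this is a local maximum.
f(-1/2) = (4)·e^(-1/4) ≈ 3.1152.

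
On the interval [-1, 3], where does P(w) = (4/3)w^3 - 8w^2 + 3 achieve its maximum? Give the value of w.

0

P'(w) = 4w^2 - 16w, whose only zero in [-1, 3] is w = 0.
Candidates: P(-1) = -19/3,  P(0) = 3,  P(3) = -33.
So the maximum is P(0) = 3.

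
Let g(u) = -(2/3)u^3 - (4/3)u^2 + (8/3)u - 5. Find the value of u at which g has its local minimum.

-2

g'(u) = -2u^2 - (8/3)u + 8/3 = 0 at u = -2, 2/3.
g''(u) = -4u - 8/3. g''(-2) = 16/3 > 0 ⇒ local minimum; g''(2/3) = -16/3 < 0 ⇒ local maximum.
So the local minimum value is g(-2) = -31/3.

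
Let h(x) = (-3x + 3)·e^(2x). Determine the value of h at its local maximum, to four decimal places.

4.0774

Differentiating with the product rule gives h'(x) = (-6x + 3)·e^(2x). Since e^(2x) > 0, the only critical point is x = 1/2.
h''(1/2) has the same sign as -6 < 0, so this is a local maximum.
h(1/2) = (3/2)·e^(1) ≈ 4.0774.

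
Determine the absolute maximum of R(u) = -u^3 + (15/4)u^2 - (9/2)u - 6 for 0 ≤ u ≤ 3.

-6

R'(u) = -3u^2 + (15/2)u - 9/2, which vanishes at u = 1 and u = 3/2.
Evaluating at the critical points and endpoints: R(0) = -6, R(1) = -31/4, R(3/2) = -123/16, R(3) = -51/4.
Hence the absolute maximum is -6 at u = 0.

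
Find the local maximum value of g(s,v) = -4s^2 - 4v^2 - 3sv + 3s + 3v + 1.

∂g/∂s = -8s - 3v + 3 = 0 and ∂g/∂v = -3s - 8v + 3 = 0, so (s, v) = (3/11, 3/11).
The Hessian has g_{ss} = -8, g_{vv} = -8, g_{sv} = -3, giving D = 55 > 0 with g_{ss} < 0, so the point is a local maximum.
g(3/11, 3/11) = 20/11.

20/11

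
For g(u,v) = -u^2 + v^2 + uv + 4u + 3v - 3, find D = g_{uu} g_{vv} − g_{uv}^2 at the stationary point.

∂g/∂u = -2u + v + 4 = 0 and ∂g/∂v = u + 2v + 3 = 0, so (u, v) = (1, -2).
The Hessian has g_{uu} = -2, g_{vv} = 2, g_{uv} = 1, giving D = -5 < 0, so the point is a saddle point.
D = (-2)·(2) − (1)^2 = -5.

-5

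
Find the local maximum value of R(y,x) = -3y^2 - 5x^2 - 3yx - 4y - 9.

∂R/∂y = -6y - 3x - 4 = 0 and ∂R/∂x = -3y - 10x = 0, so (y, x) = (-40/51, 4/17).
The Hessian has R_{yy} = -6, R_{xx} = -10, R_{yx} = -3, giving D = 51 > 0 with R_{yy} < 0, so the point is a local maximum.
R(-40/51, 4/17) = -379/51.

-379/51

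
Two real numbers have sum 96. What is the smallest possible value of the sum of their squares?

4608

With a + b = 96, a^2 + b^2 = a^2 + (96 − a)^2.
The derivative 2a − 2(96 − a) = 4a − 192 vanishes at a = 48; second derivative 4 > 0, a minimum.
The minimum is 2·(48)^2 = 4608.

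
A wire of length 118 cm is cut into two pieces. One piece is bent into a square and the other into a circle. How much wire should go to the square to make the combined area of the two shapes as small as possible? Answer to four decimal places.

66.0917

Let x be the length used for the square. Square side x/4; circle radius (118−x)/(2π).
A(x) = (x/4)² + π·((118−x)/(2π))² = x²/16 + (118−x)²/(4π) for 0 ≤ x ≤ 118. A'(x) = x/8 − (118−x)/(2π) = 0 gives x = 4·118/(π+4) ≈ 66.0917.
A'' = 1/8 + 1/(2π) > 0, so this gives the minimum combined area; x ≈ 66.0917 cm to the square.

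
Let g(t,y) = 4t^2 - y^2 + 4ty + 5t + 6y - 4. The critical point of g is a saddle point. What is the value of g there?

-129/32

∂g/∂t = 8t + 4y + 5 = 0 and ∂g/∂y = 4t - 2y + 6 = 0, so (t, y) = (-17/16, 7/8).
The Hessian has g_{tt} = 8, g_{yy} = -2, g_{ty} = 4, giving D = -32 < 0, so the point is a saddle point.
g(-17/16, 7/8) = -129/32.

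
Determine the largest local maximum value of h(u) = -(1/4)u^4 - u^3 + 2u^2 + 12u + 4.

Critical points: h'(u) = -u^3 - 3u^2 + 4u + 12 vanishes at u = -3, -2, 2.
h''(u) = -3u^2 - 6u + 4. h''(-3) = -5 < 0 ⇒ local maximum; h''(-2) = 4 > 0 ⇒ local minimum; h''(2) = -20 < 0 ⇒ local maximum.
The largest local maximum is h(2) = 24.

24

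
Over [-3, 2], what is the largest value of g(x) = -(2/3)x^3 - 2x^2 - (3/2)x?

The derivative is -2x^2 - 4x - 3/2, which vanishes at x = -3/2 and x = -1/2.
Candidates: g(-3) = 9/2,  g(-3/2) = 0,  g(-1/2) = 1/3,  g(2) = -49/3.
The maximum over the interval is 9/2, attained at x = -3.

9/2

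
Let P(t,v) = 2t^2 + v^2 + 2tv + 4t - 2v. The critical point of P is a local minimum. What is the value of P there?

-10

∂P/∂t = 4t + 2v + 4 = 0 and ∂P/∂v = 2t + 2v - 2 = 0, so (t, v) = (-3, 4).
The Hessian has P_{tt} = 4, P_{vv} = 2, P_{tv} = 2, giving D = 4 > 0 with P_{tt} > 0, so the point is a local minimum.
P(-3, 4) = -10.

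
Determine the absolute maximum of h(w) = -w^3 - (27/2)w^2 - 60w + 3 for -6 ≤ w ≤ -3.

Differentiating, h'(w) = -3w^2 - 27w - 60; which vanishes at w = -5 and w = -4.
Candidates: h(-6) = 93,  h(-5) = 181/2,  h(-4) = 91,  h(-3) = 177/2.
The maximum over the interval is 93, attained at w = -6.

93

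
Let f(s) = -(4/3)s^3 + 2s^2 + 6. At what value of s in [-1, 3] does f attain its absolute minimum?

f'(s) = -4s^2 + 4s, which vanishes at s = 0 and s = 1.
Evaluating at the critical points and endpoints: f(-1) = 28/3; f(0) = 6; f(1) = 20/3; f(3) = -12.
Hence the absolute minimum is -12 at s = 3.

3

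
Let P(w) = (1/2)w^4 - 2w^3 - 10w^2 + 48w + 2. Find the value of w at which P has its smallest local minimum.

-3

P'(w) = 2w^3 - 6w^2 - 20w + 48 = 0 at w = -3, 2, 4.
Second-derivative test with P''(w) = 6w^2 - 12w - 20: P''(-3) = 70 > 0 ⇒ local minimum; P''(2) = -20 < 0 ⇒ local maximum; P''(4) = 28 > 0 ⇒ local minimum.
So the smallest local minimum value is P(-3) = -275/2.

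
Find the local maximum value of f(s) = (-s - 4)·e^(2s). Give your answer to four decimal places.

Differentiating with the product rule gives f'(s) = (-2s - 9)·e^(2s). Since e^(2s) > 0, the only critical point is s = -9/2.
f''(-9/2) has the same sign as -2 < 0, so this is a local maximum.
f(-9/2) = (1/2)·e^(-9) ≈ 0.0001.

0.0001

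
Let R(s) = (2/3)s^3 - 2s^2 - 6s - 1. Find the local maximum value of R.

7/3

R'(s) = 2s^2 - 4s - 6 = 0 at s = -1, 3.
Since R''(s) = 4s - 4, we get R''(-1) = -8 < 0 ⇒ local maximum; R''(3) = 8 > 0 ⇒ local minimum.
The local maximum is R(-1) = 7/3.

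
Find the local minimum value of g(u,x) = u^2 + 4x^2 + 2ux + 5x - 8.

-121/12

∂g/∂u = 2u + 2x = 0 and ∂g/∂x = 2u + 8x + 5 = 0, so (u, x) = (5/6, -5/6).
The Hessian has g_{uu} = 2, g_{xx} = 8, g_{ux} = 2, giving D = 12 > 0 with g_{uu} > 0, so the point is a local minimum.
g(5/6, -5/6) = -121/12.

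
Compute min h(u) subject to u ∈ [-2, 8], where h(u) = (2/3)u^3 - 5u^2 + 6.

-107/3

h'(u) = 2u^2 - 10u, which vanishes at u = 0 and u = 5.
Evaluating at the critical points and endpoints: h(-2) = -58/3, h(0) = 6, h(5) = -107/3, h(8) = 82/3.
The minimum over the interval is -107/3, attained at u = 5.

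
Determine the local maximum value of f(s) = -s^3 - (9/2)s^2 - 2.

f'(s) = -3s^2 - 9s. Setting f'(s) = 0 gives s ∈ {-3, 0}.
f''(s) = -6s - 9. f''(-3) = 9 > 0 ⇒ local minimum; f''(0) = -9 < 0 ⇒ local maximum.
So the local maximum value is f(0) = -2.

-2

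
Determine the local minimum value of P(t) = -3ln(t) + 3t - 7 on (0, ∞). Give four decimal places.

-4.0000

P'(t) = -3/t + 3 = 0 gives t = 1.
P''(t) = 3/t², which is positive for t > 0, so this is a local minimum.
P(1) = -3·ln(1) + 3 - 7 ≈ -4.0000.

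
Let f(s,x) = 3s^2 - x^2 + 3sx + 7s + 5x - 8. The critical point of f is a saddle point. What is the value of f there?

-247/21

∂f/∂s = 6s + 3x + 7 = 0 and ∂f/∂x = 3s - 2x + 5 = 0, so (s, x) = (-29/21, 3/7).
The Hessian has f_{ss} = 6, f_{xx} = -2, f_{sx} = 3, giving D = -21 < 0, so the point is a saddle point.
f(-29/21, 3/7) = -247/21.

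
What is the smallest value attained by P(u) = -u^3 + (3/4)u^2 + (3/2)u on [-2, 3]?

-63/4

P'(u) = -3u^2 + (3/2)u + 3/2, which vanishes at u = -1/2 and u = 1.
Compare values at every candidate in [-2, 3]: P(-2) = 8, P(-1/2) = -7/16, P(1) = 5/4, P(3) = -63/4.
So the minimum is P(3) = -63/4.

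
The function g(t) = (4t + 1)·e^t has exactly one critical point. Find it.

g'(t) = 4·e^t + (4t + 1)·1·e^t = (4t + 5)·e^t. Since e^t > 0, the only critical point is t = -5/4.
g''(-5/4) has the same sign as 4 > 0, so this is a local minimum.
g(-5/4) = (-4)·e^(-5/4) ≈ -1.1460.

-5/4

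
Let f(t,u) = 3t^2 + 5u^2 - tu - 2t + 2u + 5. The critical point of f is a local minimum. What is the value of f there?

267/59

∂f/∂t = 6t - u - 2 = 0 and ∂f/∂u = -t + 10u + 2 = 0, so (t, u) = (18/59, -10/59).
The Hessian has f_{tt} = 6, f_{uu} = 10, f_{tu} = -1, giving D = 59 > 0 with f_{tt} > 0, so the point is a local minimum.
f(18/59, -10/59) = 267/59.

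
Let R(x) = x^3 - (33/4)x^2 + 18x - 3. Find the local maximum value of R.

Critical points: R'(x) = 3x^2 - (33/2)x + 18 vanishes at x = 3/2, 4.
Second-derivative test with R''(x) = 6x - 33/2: R''(3/2) = -15/2 < 0 ⇒ local maximum; R''(4) = 15/2 > 0 ⇒ local minimum.
So the local maximum value is R(3/2) = 141/16.

141/16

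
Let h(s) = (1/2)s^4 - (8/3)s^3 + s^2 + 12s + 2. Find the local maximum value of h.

h'(s) = 2s^3 - 8s^2 + 2s + 12. Setting h'(s) = 0 gives s ∈ {-1, 2, 3}.
Second-derivative test with h''(s) = 6s^2 - 16s + 2: h''(-1) = 24 > 0 ⇒ local minimum; h''(2) = -6 < 0 ⇒ local maximum; h''(3) = 8 > 0 ⇒ local minimum.
The local maximum is h(2) = 50/3.

50/3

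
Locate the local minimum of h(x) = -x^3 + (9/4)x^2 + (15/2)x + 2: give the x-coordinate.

-1

Critical points: h'(x) = -3x^2 + (9/2)x + 15/2 vanishes at x = -1, 5/2.
Since h''(x) = -6x + 9/2, we get h''(-1) = 21/2 > 0 ⇒ local minimum; h''(5/2) = -21/2 < 0 ⇒ local maximum.
So the local minimum value is h(-1) = -9/4.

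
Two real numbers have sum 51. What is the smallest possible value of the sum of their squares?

With a + b = 51, a^2 + b^2 = a^2 + (51 − a)^2.
The derivative 2a − 2(51 − a) = 4a − 102 vanishes at a = 51/2; second derivative 4 > 0, a minimum.
The minimum is 2·(51/2)^2 = 2601/2.

2601/2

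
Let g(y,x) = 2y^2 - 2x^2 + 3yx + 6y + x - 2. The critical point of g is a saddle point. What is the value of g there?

-138/25

∂g/∂y = 4y + 3x + 6 = 0 and ∂g/∂x = 3y - 4x + 1 = 0, so (y, x) = (-27/25, -14/25).
The Hessian has g_{yy} = 4, g_{xx} = -4, g_{yx} = 3, giving D = -25 < 0, so the point is a saddle point.
g(-27/25, -14/25) = -138/25.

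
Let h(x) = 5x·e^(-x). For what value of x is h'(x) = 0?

By the product rule, h'(x) = (-5x + 5)·e^(-x). Since e^(-x) > 0, the only critical point is x = 1.
h''(1) has the same sign as -5 < 0, so this is a local maximum.
h(1) = (5)·e^(-1) ≈ 1.8394.

1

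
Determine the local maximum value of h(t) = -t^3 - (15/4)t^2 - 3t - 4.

h'(t) = -3t^2 - (15/2)t - 3. Setting h'(t) = 0 gives t ∈ {-2, -1/2}.
Second-derivative test with h''(t) = -6t - 15/2: h''(-2) = 9/2 > 0 ⇒ local minimum; h''(-1/2) = -9/2 < 0 ⇒ local maximum.
The local maximum is h(-1/2) = -53/16.

-53/16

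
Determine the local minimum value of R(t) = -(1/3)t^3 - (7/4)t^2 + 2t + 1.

-41/3

Critical points: R'(t) = -t^2 - (7/2)t + 2 vanishes at t = -4, 1/2.
R''(t) = -2t - 7/2. R''(-4) = 9/2 > 0 ⇒ local minimum; R''(1/2) = -9/2 < 0 ⇒ local maximum.
The local minimum is R(-4) = -41/3.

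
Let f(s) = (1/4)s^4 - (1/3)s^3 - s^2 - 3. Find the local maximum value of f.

-3

f'(s) = s^3 - s^2 - 2s = 0 at s = -1, 0, 2.
Second-derivative test with f''(s) = 3s^2 - 2s - 2: f''(-1) = 3 > 0 ⇒ local minimum; f''(0) = -2 < 0 ⇒ local maximum; f''(2) = 6 > 0 ⇒ local minimum.
So the local maximum value is f(0) = -3.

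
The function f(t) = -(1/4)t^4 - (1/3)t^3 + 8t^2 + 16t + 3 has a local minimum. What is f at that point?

f'(t) = -t^3 - t^2 + 16t + 16 = 0 at t = -4, -1, 4.
Second-derivative test with f''(t) = -3t^2 - 2t + 16: f''(-4) = -24 < 0 ⇒ local maximum; f''(-1) = 15 > 0 ⇒ local minimum; f''(4) = -40 < 0 ⇒ local maximum.
Thus f has its local minimum at t = -1, with value -59/12.

-59/12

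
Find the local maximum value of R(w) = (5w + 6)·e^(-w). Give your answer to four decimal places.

6.1070

R'(w) = 5·e^(-w) + (5w + 6)·(-1)·e^(-w) = (-5w - 1)·e^(-w). Since e^(-w) > 0, the only critical point is w = -1/5.
R''(-1/5) has the same sign as -5 < 0, so this is a local maximum.
R(-1/5) = (5)·e^(1/5) ≈ 6.1070.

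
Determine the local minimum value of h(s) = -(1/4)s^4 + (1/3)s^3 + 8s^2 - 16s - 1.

h'(s) = -s^3 + s^2 + 16s - 16 = 0 at s = -4, 1, 4.
Since h''(s) = -3s^2 + 2s + 16, we get h''(-4) = -40 < 0 ⇒ local maximum; h''(1) = 15 > 0 ⇒ local minimum; h''(4) = -24 < 0 ⇒ local maximum.
Thus h has its local minimum at s = 1, with value -107/12.

-107/12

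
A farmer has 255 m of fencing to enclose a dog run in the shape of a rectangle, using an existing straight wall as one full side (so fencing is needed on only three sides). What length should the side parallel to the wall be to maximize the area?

255/2

Let the sides perpendicular to the wall have length x and the parallel side y, so 2x + y = 255 and the area is A = xy = x(255 − 2x).
A'(x) = 255 − 4x = 0 gives x = 255/4, and A''(x) = −4 < 0 confirms a maximum.
Then y = 255 − 2·255/4 = 255/2 and A = 65025/8.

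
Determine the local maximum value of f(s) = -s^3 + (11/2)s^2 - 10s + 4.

-2

f'(s) = -3s^2 + 11s - 10. Setting f'(s) = 0 gives s ∈ {5/3, 2}.
Second-derivative test with f''(s) = -6s + 11: f''(5/3) = 1 > 0 ⇒ local minimum; f''(2) = -1 < 0 ⇒ local maximum.
Thus f has its local maximum at s = 2, with value -2.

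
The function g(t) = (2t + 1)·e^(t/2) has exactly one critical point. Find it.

-5/2

By the product rule, g'(t) = (t + 5/2)·e^(t/2). Since e^(t/2) > 0, the only critical point is t = -5/2.
g''(-5/2) has the same sign as 1 > 0, so this is a local minimum.
g(-5/2) = (-4)·e^(-5/4) ≈ -1.1460.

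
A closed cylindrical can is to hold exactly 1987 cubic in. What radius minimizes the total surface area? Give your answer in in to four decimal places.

With radius r and height h, πr²h = 1987 so h = 1987/(πr²), and S(r) = 2πr² + 2πrh = 2πr² + 2·1987/r.
S'(r) = 4πr − 2·1987/r² = 0 ⇒ r³ = 1987/(2π), so r ≈ 6.8130 and h = 2r ≈ 13.6260.
S''(r) = 4π + 4·1987/r³ > 0, so this is the minimum; S ≈ 874.9431.

6.8130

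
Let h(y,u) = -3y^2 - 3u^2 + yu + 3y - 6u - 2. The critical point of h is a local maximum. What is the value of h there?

47/35

∂h/∂y = -6y + u + 3 = 0 and ∂h/∂u = y - 6u - 6 = 0, so (y, u) = (12/35, -33/35).
The Hessian has h_{yy} = -6, h_{uu} = -6, h_{yu} = 1, giving D = 35 > 0 with h_{yy} < 0, so the point is a local maximum.
h(12/35, -33/35) = 47/35.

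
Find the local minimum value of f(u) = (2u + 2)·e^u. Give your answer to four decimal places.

-0.2707

By the product rule, f'(u) = (2u + 4)·e^u. Since e^u > 0, the only critical point is u = -2.
f''(-2) has the same sign as 2 > 0, so this is a local minimum.
f(-2) = (-2)·e^(-2) ≈ -0.2707.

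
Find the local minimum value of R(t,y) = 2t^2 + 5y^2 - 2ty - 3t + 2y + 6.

175/36

∂R/∂t = 4t - 2y - 3 = 0 and ∂R/∂y = -2t + 10y + 2 = 0, so (t, y) = (13/18, -1/18).
The Hessian has R_{tt} = 4, R_{yy} = 10, R_{ty} = -2, giving D = 36 > 0 with R_{tt} > 0, so the point is a local minimum.
R(13/18, -1/18) = 175/36.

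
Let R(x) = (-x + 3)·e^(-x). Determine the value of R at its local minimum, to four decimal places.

-0.0183

By the product rule, R'(x) = (x - 4)·e^(-x). Since e^(-x) > 0, the only critical point is x = 4.
R''(4) has the same sign as 1 > 0, so this is a local minimum.
R(4) = (-1)·e^(-4) ≈ -0.0183.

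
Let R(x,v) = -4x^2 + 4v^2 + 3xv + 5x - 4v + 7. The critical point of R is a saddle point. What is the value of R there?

607/73

∂R/∂x = -8x + 3v + 5 = 0 and ∂R/∂v = 3x + 8v - 4 = 0, so (x, v) = (52/73, 17/73).
The Hessian has R_{xx} = -8, R_{vv} = 8, R_{xv} = 3, giving D = -73 < 0, so the point is a saddle point.
R(52/73, 17/73) = 607/73.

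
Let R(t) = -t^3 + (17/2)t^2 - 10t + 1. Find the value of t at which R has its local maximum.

5

Critical points: R'(t) = -3t^2 + 17t - 10 vanishes at t = 2/3, 5.
R''(t) = -6t + 17. R''(2/3) = 13 > 0 ⇒ local minimum; R''(5) = -13 < 0 ⇒ local maximum.
Thus R has its local maximum at t = 5, with value 77/2.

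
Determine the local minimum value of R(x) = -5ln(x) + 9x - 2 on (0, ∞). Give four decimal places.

R'(x) = -5/x + 9 = 0 gives x = 5/9.
R''(x) = 5/x², which is positive for x > 0, so this is a local minimum.
R(5/9) = -5·ln(5/9) + 5 - 2 ≈ 5.9389.

5.9389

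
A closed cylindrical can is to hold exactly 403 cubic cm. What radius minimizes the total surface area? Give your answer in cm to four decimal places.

With radius r and height h, πr²h = 403 so h = 403/(πr²), and S(r) = 2πr² + 2πrh = 2πr² + 2·403/r.
S'(r) = 4πr − 2·403/r² = 0 ⇒ r³ = 403/(2π), so r ≈ 4.0029 and h = 2r ≈ 8.0058.
S''(r) = 4π + 4·403/r³ > 0, so this is the minimum; S ≈ 302.0308.

4.0029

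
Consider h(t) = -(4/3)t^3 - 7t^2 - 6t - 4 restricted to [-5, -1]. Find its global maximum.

53/3

h'(t) = -4t^2 - 14t - 6, whose only zero in [-5, -1] is t = -3.
Compare values at every candidate in [-5, -1]: h(-5) = 53/3,  h(-3) = -13,  h(-1) = -11/3.
The maximum over the interval is 53/3, attained at t = -5.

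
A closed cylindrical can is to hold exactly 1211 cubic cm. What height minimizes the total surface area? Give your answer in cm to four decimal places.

11.5527

With radius r and height h, πr²h = 1211 so h = 1211/(πr²), and S(r) = 2πr² + 2πrh = 2πr² + 2·1211/r.
S'(r) = 4πr − 2·1211/r² = 0 ⇒ r³ = 1211/(2π), so r ≈ 5.7764 and h = 2r ≈ 11.5527.
S''(r) = 4π + 4·1211/r³ > 0, so this is the minimum; S ≈ 628.9421.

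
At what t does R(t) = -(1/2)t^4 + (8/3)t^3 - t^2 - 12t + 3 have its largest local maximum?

-1

R'(t) = -2t^3 + 8t^2 - 2t - 12 = 0 at t = -1, 2, 3.
R''(t) = -6t^2 + 16t - 2. R''(-1) = -24 < 0 ⇒ local maximum; R''(2) = 6 > 0 ⇒ local minimum; R''(3) = -8 < 0 ⇒ local maximum.
So the largest local maximum value is R(-1) = 65/6.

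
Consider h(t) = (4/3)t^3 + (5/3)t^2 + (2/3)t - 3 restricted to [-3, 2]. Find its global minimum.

Differentiating, h'(t) = 4t^2 + (10/3)t + 2/3; which vanishes at t = -1/2 and t = -1/3.
Compare values at every candidate in [-3, 2]: h(-3) = -26, h(-1/2) = -37/12, h(-1/3) = -250/81, h(2) = 47/3.
The minimum over the interval is -26, attained at t = -3.

-26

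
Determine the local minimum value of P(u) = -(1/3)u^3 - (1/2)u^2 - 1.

-7/6

Critical points: P'(u) = -u^2 - u vanishes at u = -1, 0.
Second-derivative test with P''(u) = -2u - 1: P''(-1) = 1 > 0 ⇒ local minimum; P''(0) = -1 < 0 ⇒ local maximum.
The local minimum is P(-1) = -7/6.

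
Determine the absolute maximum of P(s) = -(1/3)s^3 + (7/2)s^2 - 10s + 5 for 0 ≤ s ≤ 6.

P'(s) = -s^2 + 7s - 10, which vanishes at s = 2 and s = 5.
Compare values at every candidate in [0, 6]: P(0) = 5; P(2) = -11/3; P(5) = 5/6; P(6) = -1.
Hence the absolute maximum is 5 at s = 0.

5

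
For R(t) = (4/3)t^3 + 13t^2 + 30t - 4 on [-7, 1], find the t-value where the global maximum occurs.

1

The derivative is 4t^2 + 26t + 30, which vanishes at t = -5 and t = -3/2.
Candidates: R(-7) = -103/3, R(-5) = 13/3, R(-3/2) = -97/4, R(1) = 121/3.
The maximum over the interval is 121/3, attained at t = 1.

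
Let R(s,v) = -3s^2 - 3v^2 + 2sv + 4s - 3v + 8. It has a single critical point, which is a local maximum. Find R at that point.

∂R/∂s = -6s + 2v + 4 = 0 and ∂R/∂v = 2s - 6v - 3 = 0, so (s, v) = (9/16, -5/16).
The Hessian has R_{ss} = -6, R_{vv} = -6, R_{sv} = 2, giving D = 32 > 0 with R_{ss} < 0, so the point is a local maximum.
R(9/16, -5/16) = 307/32.

307/32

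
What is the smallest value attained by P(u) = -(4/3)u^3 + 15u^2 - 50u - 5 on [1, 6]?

-685/12

Differentiating, P'(u) = -4u^2 + 30u - 50; which vanishes at u = 5/2 and u = 5.
Evaluating at the critical points and endpoints: P(1) = -124/3, P(5/2) = -685/12, P(5) = -140/3, P(6) = -53.
So the minimum is P(5/2) = -685/12.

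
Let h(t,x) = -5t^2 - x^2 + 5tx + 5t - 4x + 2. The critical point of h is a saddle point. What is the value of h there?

∂h/∂t = -10t + 5x + 5 = 0 and ∂h/∂x = 5t - 2x - 4 = 0, so (t, x) = (2, 3).
The Hessian has h_{tt} = -10, h_{xx} = -2, h_{tx} = 5, giving D = -5 < 0, so the point is a saddle point.
h(2, 3) = 1.

1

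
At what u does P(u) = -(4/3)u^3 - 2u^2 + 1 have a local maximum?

P'(u) = -4u^2 - 4u = 0 at u = -1, 0.
Second-derivative test with P''(u) = -8u - 4: P''(-1) = 4 > 0 ⇒ local minimum; P''(0) = -4 < 0 ⇒ local maximum.
The local maximum is P(0) = 1.

0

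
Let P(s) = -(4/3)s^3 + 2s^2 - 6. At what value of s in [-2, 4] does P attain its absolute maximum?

Differentiating, P'(s) = -4s^2 + 4s; which vanishes at s = 0 and s = 1.
Evaluating at the critical points and endpoints: P(-2) = 38/3, P(0) = -6, P(1) = -16/3, P(4) = -178/3.
So the maximum is P(-2) = 38/3.

-2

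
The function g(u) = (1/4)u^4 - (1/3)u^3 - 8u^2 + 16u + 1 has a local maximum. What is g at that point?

107/12

g'(u) = u^3 - u^2 - 16u + 16 = 0 at u = -4, 1, 4.
g''(u) = 3u^2 - 2u - 16. g''(-4) = 40 > 0 ⇒ local minimum; g''(1) = -15 < 0 ⇒ local maximum; g''(4) = 24 > 0 ⇒ local minimum.
Thus g has its local maximum at u = 1, with value 107/12.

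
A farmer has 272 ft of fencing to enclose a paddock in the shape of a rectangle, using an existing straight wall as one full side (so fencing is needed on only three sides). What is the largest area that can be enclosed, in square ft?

9248

Let the sides perpendicular to the wall have length x and the parallel side y, so 2x + y = 272 and the area is A = xy = x(272 − 2x).
A'(x) = 272 − 4x = 0 gives x = 68, and A''(x) = −4 < 0 confirms a maximum.
Then y = 272 − 2·68 = 136 and A = 9248.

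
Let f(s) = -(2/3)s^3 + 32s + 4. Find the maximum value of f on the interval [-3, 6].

f'(s) = -2s^2 + 32, whose only zero in [-3, 6] is s = 4.
Compare values at every candidate in [-3, 6]: f(-3) = -74,  f(4) = 268/3,  f(6) = 52.
Hence the absolute maximum is 268/3 at s = 4.

268/3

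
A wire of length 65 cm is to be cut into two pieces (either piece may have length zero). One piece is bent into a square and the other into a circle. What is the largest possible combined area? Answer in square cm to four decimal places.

Let x be the length used for the square. Square side x/4; circle radius (65−x)/(2π).
A(x) = (x/4)² + π·((65−x)/(2π))² = x²/16 + (65−x)²/(4π) for 0 ≤ x ≤ 65. A'(x) = x/8 − (65−x)/(2π) = 0 gives x = 4·65/(π+4) ≈ 36.4064.
A'' > 0, so the interior critical point is a minimum; the maximum is at an endpoint. A(0) = 336.2148 and A(65) = 264.0625, so the largest area is 336.2148.

336.2148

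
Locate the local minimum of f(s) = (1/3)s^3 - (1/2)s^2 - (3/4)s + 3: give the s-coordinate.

f'(s) = s^2 - s - 3/4. Setting f'(s) = 0 gives s ∈ {-1/2, 3/2}.
Second-derivative test with f''(s) = 2s - 1: f''(-1/2) = -2 < 0 ⇒ local maximum; f''(3/2) = 2 > 0 ⇒ local minimum.
So the local minimum value is f(3/2) = 15/8.

3/2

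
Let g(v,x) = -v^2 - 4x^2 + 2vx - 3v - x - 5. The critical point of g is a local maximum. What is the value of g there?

-17/12

∂g/∂v = -2v + 2x - 3 = 0 and ∂g/∂x = 2v - 8x - 1 = 0, so (v, x) = (-13/6, -2/3).
The Hessian has g_{vv} = -2, g_{xx} = -8, g_{vx} = 2, giving D = 12 > 0 with g_{vv} < 0, so the point is a local maximum.
g(-13/6, -2/3) = -17/12.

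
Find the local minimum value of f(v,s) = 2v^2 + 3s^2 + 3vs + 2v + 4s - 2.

∂f/∂v = 4v + 3s + 2 = 0 and ∂f/∂s = 3v + 6s + 4 = 0, so (v, s) = (0, -2/3).
The Hessian has f_{vv} = 4, f_{ss} = 6, f_{vs} = 3, giving D = 15 > 0 with f_{vv} > 0, so the point is a local minimum.
f(0, -2/3) = -10/3.

-10/3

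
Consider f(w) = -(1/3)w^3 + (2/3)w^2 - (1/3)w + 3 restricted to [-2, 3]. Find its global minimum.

f'(w) = -w^2 + (4/3)w - 1/3, which vanishes at w = 1/3 and w = 1.
Compare values at every candidate in [-2, 3]: f(-2) = 9,  f(1/3) = 239/81,  f(1) = 3,  f(3) = -1.
Hence the absolute minimum is -1 at w = 3.

-1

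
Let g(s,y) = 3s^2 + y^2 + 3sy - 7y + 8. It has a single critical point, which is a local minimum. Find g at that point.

∂g/∂s = 6s + 3y = 0 and ∂g/∂y = 3s + 2y - 7 = 0, so (s, y) = (-7, 14).
The Hessian has g_{ss} = 6, g_{yy} = 2, g_{sy} = 3, giving D = 3 > 0 with g_{ss} > 0, so the point is a local minimum.
g(-7, 14) = -41.

-41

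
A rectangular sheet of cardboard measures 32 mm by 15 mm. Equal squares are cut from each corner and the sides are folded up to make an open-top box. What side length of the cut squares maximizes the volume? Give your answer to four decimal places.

3.2115

With cut size x, the volume is V(x) = x(32 − 2x)(15 − 2x) for 0 < x < 7.5.
V'(x) = 12x^2 − 188x + 480. Setting V'(x) = 0 gives x ≈ 3.2115 (the root in (0, 7.5)).
V''(x) = 24x − 188 is negative there, so this is the maximum; V ≈ 704.5194.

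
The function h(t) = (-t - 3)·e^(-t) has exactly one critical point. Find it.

-2

h'(t) = (-1)·e^(-t) + (-t - 3)·(-1)·e^(-t) = (t + 2)·e^(-t). Since e^(-t) > 0, the only critical point is t = -2.
h''(-2) has the same sign as 1 > 0, so this is a local minimum.
h(-2) = (-1)·e^(2) ≈ -7.3891.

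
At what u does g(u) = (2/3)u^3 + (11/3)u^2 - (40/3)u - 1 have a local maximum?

Critical points: g'(u) = 2u^2 + (22/3)u - 40/3 vanishes at u = -5, 4/3.
g''(u) = 4u + 22/3. g''(-5) = -38/3 < 0 ⇒ local maximum; g''(4/3) = 38/3 > 0 ⇒ local minimum.
So the local maximum value is g(-5) = 74.

-5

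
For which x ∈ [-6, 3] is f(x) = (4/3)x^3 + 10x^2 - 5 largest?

Differentiating, f'(x) = 4x^2 + 20x; which vanishes at x = -5 and x = 0.
Compare values at every candidate in [-6, 3]: f(-6) = 67,  f(-5) = 235/3,  f(0) = -5,  f(3) = 121.
So the maximum is f(3) = 121.

3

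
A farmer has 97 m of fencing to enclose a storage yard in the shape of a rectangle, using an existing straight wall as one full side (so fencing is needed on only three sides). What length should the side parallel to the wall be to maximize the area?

Let the sides perpendicular to the wall have length x and the parallel side y, so 2x + y = 97 and the area is A = xy = x(97 − 2x).
A'(x) = 97 − 4x = 0 gives x = 97/4, and A''(x) = −4 < 0 confirms a maximum.
Then y = 97 − 2·97/4 = 97/2 and A = 9409/8.

97/2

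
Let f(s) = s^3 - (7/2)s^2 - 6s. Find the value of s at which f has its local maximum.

f'(s) = 3s^2 - 7s - 6 = 0 at s = -2/3, 3.
Second-derivative test with f''(s) = 6s - 7: f''(-2/3) = -11 < 0 ⇒ local maximum; f''(3) = 11 > 0 ⇒ local minimum.
So the local maximum value is f(-2/3) = 58/27.

-2/3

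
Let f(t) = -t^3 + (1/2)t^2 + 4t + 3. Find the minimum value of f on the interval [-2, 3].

-15/2

Differentiating, f'(t) = -3t^2 + t + 4; which vanishes at t = -1 and t = 4/3.
Candidates: f(-2) = 5,  f(-1) = 1/2,  f(4/3) = 185/27,  f(3) = -15/2.
So the minimum is f(3) = -15/2.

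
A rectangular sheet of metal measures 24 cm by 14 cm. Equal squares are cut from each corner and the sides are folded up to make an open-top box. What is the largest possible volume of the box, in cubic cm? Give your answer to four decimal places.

432.8869

With cut size x, the volume is V(x) = x(24 − 2x)(14 − 2x) for 0 < x < 7.
V'(x) = 12x^2 − 152x + 336. Setting V'(x) = 0 gives x ≈ 2.8532 (the root in (0, 7)).
V''(x) = 24x − 152 is negative there, so this is the maximum; V ≈ 432.8869.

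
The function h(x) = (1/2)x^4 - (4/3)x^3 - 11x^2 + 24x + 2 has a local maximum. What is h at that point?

85/6

h'(x) = 2x^3 - 4x^2 - 22x + 24 = 0 at x = -3, 1, 4.
h''(x) = 6x^2 - 8x - 22. h''(-3) = 56 > 0 ⇒ local minimum; h''(1) = -24 < 0 ⇒ local maximum; h''(4) = 42 > 0 ⇒ local minimum.
The local maximum is h(1) = 85/6.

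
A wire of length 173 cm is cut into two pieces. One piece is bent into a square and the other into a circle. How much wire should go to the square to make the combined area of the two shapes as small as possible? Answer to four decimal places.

Let x be the length used for the square. Square side x/4; circle radius (173−x)/(2π).
A(x) = (x/4)² + π·((173−x)/(2π))² = x²/16 + (173−x)²/(4π) for 0 ≤ x ≤ 173. A'(x) = x/8 − (173−x)/(2π) = 0 gives x = 4·173/(π+4) ≈ 96.8972.
A'' = 1/8 + 1/(2π) > 0, so this gives the minimum combined area; x ≈ 96.8972 cm to the square.

96.8972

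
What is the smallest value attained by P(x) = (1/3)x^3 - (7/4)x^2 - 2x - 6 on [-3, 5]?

-99/4

Differentiating, P'(x) = x^2 - (7/2)x - 2; which vanishes at x = -1/2 and x = 4.
Compare values at every candidate in [-3, 5]: P(-3) = -99/4; P(-1/2) = -263/48; P(4) = -62/3; P(5) = -217/12.
Hence the absolute minimum is -99/4 at x = -3.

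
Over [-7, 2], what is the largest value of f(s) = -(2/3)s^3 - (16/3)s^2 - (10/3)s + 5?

f'(s) = -2s^2 - (32/3)s - 10/3, which vanishes at s = -5 and s = -1/3.
Candidates: f(-7) = -13/3,  f(-5) = -85/3,  f(-1/3) = 449/81,  f(2) = -85/3.
Hence the absolute maximum is 449/81 at s = -1/3.

449/81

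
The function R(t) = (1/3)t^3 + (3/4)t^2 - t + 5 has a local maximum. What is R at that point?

R'(t) = t^2 + (3/2)t - 1 = 0 at t = -2, 1/2.
R''(t) = 2t + 3/2. R''(-2) = -5/2 < 0 ⇒ local maximum; R''(1/2) = 5/2 > 0 ⇒ local minimum.
Thus R has its local maximum at t = -2, with value 22/3.

22/3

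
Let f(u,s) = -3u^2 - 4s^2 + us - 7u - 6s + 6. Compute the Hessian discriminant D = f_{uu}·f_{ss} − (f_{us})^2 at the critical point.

∂f/∂u = -6u + s - 7 = 0 and ∂f/∂s = u - 8s - 6 = 0, so (u, s) = (-62/47, -43/47).
The Hessian has f_{uu} = -6, f_{ss} = -8, f_{us} = 1, giving D = 47 > 0 with f_{uu} < 0, so the point is a local maximum.
D = (-6)·(-8) − (1)^2 = 47.

47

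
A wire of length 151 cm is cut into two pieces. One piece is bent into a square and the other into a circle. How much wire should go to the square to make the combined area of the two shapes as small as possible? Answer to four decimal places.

Let x be the length used for the square. Square side x/4; circle radius (151−x)/(2π).
A(x) = (x/4)² + π·((151−x)/(2π))² = x²/16 + (151−x)²/(4π) for 0 ≤ x ≤ 151. A'(x) = x/8 − (151−x)/(2π) = 0 gives x = 4·151/(π+4) ≈ 84.5750.
A'' = 1/8 + 1/(2π) > 0, so this gives the minimum combined area; x ≈ 84.5750 cm to the square.

84.5750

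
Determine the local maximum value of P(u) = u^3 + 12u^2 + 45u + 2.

-48

Critical points: P'(u) = 3u^2 + 24u + 45 vanishes at u = -5, -3.
Since P''(u) = 6u + 24, we get P''(-5) = -6 < 0 ⇒ local maximum; P''(-3) = 6 > 0 ⇒ local minimum.
So the local maximum value is P(-5) = -48.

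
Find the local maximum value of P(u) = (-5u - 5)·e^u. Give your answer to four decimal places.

0.6767

P'(u) = (-5)·e^u + (-5u - 5)·1·e^u = (-5u - 10)·e^u. Since e^u > 0, the only critical point is u = -2.
P''(-2) has the same sign as -5 < 0, so this is a local maximum.
P(-2) = (5)·e^(-2) ≈ 0.6767.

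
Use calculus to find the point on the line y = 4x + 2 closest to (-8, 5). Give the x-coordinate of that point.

Minimize D(x)^2 = (x + 8)^2 + (4x - 3)^2.
d/dx[D^2] = 2(x + 8) + 2·4·(4x - 3) = 0 ⇒ x = 4/17.
Then y = 50/17 and the distance is √(1225/17) ≈ 8.4887.

4/17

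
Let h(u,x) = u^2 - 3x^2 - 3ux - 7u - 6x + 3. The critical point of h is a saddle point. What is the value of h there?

∂h/∂u = 2u - 3x - 7 = 0 and ∂h/∂x = -3u - 6x - 6 = 0, so (u, x) = (8/7, -11/7).
The Hessian has h_{uu} = 2, h_{xx} = -6, h_{ux} = -3, giving D = -21 < 0, so the point is a saddle point.
h(8/7, -11/7) = 26/7.

26/7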